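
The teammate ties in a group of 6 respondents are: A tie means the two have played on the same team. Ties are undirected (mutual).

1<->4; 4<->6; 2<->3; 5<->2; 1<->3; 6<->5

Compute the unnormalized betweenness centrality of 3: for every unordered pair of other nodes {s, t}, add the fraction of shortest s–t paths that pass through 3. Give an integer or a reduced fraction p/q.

2

Pairs whose geodesics pass through 3 — 4–2: 1/2; 1–2: 1; 1–5: 1/2.
All other pairs contribute 0.
Summing the contributions gives betweenness(3) = 2.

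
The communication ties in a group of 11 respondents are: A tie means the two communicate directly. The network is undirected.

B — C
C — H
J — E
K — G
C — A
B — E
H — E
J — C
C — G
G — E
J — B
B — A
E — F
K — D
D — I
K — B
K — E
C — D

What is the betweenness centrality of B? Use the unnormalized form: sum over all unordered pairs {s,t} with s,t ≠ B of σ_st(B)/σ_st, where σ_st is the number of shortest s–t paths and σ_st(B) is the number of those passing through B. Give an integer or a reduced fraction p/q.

29/6

Pairs whose geodesics pass through B — E–A: 1; E–C: 1/4; K–A: 1; K–C: 1/3; K–J: 1/2; F–A: 1; F–C: 1/4; A–J: 1/2.
All other pairs contribute 0.
Summing the contributions gives betweenness(B) = 29/6.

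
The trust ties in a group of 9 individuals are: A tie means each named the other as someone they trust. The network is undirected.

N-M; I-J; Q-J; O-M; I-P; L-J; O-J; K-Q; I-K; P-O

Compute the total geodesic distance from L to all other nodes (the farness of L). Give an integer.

20

Distances from L: I:2, J:1, K:3, M:3, N:4, O:2, P:3, Q:2.
Sum = 2 + 1 + 3 + 3 + 4 + 2 + 3 + 2 = 20.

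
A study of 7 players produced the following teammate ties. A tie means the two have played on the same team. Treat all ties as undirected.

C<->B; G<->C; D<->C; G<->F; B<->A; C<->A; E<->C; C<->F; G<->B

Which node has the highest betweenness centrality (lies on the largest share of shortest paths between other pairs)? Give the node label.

C

Unnormalized betweenness of each node: A:0, B:1/2, C:11, D:0, E:0, F:0, G:1/2.
C has the largest value, 11, making it the main broker — the node through which the most shortest paths run.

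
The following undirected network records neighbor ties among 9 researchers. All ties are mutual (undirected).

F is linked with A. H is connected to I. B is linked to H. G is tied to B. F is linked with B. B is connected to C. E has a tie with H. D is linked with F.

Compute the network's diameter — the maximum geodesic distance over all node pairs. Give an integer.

Eccentricity of each node (its greatest distance to any other): A:4, B:2, C:3, D:4, E:4, F:3, G:3, H:3, I:4.
The maximum eccentricity is 4, realized for instance by the pair A–E via A – F – B – H – E. So the diameter is 4.

4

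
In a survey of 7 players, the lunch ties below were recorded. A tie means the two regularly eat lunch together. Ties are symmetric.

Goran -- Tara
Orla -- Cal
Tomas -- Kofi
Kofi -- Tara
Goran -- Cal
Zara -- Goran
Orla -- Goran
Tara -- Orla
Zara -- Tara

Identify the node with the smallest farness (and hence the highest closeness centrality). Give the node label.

Tara

Farness (sum of distances to all others) for each node — Cal:13, Goran:9, Kofi:11, Orla:10, Tara:8, Tomas:16, Zara:11.
The smallest farness is 8, for Tara, so Tara has the highest closeness.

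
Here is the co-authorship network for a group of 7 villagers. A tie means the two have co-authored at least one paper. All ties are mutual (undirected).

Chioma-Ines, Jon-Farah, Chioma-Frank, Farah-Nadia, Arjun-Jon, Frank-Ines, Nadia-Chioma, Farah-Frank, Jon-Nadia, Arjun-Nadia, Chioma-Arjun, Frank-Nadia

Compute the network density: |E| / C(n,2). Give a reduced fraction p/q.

There are 12 edges and 7 nodes, so the maximum possible is C(7,2) = 21.
Density = 12/21 = 4/7.

4/7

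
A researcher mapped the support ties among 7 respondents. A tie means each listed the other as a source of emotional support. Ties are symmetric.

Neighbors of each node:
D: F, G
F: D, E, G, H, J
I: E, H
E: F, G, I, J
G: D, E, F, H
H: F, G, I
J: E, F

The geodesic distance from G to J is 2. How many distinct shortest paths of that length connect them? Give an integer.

2

The shortest distance is 2. The length-2 paths are: G–E–J; G–F–J.
That gives 2 distinct shortest paths.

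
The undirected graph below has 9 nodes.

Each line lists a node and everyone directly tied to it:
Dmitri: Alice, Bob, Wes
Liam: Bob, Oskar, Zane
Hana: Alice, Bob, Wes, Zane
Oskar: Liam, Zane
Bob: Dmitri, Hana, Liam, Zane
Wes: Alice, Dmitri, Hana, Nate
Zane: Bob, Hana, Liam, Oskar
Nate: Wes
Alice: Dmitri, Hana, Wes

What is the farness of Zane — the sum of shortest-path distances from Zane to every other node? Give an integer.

Distances from Zane: Alice:2, Bob:1, Dmitri:2, Hana:1, Liam:1, Nate:3, Oskar:1, Wes:2.
Sum = 2 + 1 + 2 + 1 + 1 + 3 + 1 + 2 = 13.

13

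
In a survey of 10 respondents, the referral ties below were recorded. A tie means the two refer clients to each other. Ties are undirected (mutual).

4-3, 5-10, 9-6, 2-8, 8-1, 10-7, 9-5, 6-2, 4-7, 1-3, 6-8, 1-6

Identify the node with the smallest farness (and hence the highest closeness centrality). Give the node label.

Farness (sum of distances to all others) for each node — 1:19, 2:25, 3:21, 4:23, 5:22, 6:18, 7:25, 8:21, 9:20, 10:24.
The smallest farness is 18, for 6, so 6 has the highest closeness.

6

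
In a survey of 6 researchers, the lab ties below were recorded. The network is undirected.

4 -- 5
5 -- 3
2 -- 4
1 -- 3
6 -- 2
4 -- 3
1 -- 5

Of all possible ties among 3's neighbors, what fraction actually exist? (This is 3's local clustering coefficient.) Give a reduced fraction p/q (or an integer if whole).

3's neighbors: 1, 4, and 5 (k = 3).
Possible neighbor pairs: C(3,2) = 3. Edges among them: 1–5, 4–5 → e = 2.
Clustering(3) = 2/3.

2/3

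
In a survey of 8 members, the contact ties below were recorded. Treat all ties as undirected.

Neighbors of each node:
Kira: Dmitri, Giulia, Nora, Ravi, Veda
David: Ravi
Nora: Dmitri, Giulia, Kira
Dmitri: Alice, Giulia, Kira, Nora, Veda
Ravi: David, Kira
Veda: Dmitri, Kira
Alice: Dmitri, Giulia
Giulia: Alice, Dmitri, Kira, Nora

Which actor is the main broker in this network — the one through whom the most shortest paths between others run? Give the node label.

Unnormalized betweenness of each node: Alice:0, David:0, Dmitri:4, Giulia:2, Kira:11, Nora:0, Ravi:6, Veda:0.
Kira has the largest value, 11, making it the main broker — the node through which the most shortest paths run.

Kira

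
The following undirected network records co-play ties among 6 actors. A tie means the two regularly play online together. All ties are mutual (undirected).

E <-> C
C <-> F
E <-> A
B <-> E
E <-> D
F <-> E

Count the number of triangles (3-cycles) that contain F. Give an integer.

1

F's neighbors: C and E.
Neighbor pairs that are themselves tied: F–C–E. Each forms one triangle with F, for 1 in total.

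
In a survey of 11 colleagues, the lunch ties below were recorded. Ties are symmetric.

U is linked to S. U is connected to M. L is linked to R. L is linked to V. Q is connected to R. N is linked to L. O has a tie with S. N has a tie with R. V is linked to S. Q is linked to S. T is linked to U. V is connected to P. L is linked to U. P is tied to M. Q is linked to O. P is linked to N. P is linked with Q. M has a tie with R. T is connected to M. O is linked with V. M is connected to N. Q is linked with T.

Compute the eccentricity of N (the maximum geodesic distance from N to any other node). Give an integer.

3

Distances from N: L:1, M:1, O:3, P:1, Q:2, R:1, S:3, T:2, U:2, V:2.
The largest is 3 (to S and O), so the eccentricity of N is 3.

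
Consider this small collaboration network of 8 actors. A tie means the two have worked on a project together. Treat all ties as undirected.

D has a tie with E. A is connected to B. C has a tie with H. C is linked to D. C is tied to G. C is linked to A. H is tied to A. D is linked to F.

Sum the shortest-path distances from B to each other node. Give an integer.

19

Distances from B: A:1, C:2, D:3, E:4, F:4, G:3, H:2.
Sum = 1 + 2 + 3 + 4 + 4 + 3 + 2 = 19.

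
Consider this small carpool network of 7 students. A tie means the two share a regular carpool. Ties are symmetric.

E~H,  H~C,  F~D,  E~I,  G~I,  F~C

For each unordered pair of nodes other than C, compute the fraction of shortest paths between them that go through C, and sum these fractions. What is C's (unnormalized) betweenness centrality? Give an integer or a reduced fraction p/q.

Pairs whose geodesics pass through C — F–H: 1; F–E: 1; F–G: 1; F–I: 1; H–D: 1; E–D: 1; G–D: 1; I–D: 1.
All other pairs contribute 0.
Summing the contributions gives betweenness(C) = 8.

8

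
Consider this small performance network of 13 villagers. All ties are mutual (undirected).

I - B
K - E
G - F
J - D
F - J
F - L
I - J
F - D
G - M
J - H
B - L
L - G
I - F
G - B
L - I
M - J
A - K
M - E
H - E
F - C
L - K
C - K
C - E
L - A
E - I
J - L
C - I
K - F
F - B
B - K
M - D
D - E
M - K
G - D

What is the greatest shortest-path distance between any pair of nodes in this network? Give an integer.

3

Eccentricity of each node (its greatest distance to any other): A:3, B:3, C:2, D:3, E:2, F:2, G:3, H:3, I:2, J:2, K:2, L:2, M:2.
The maximum eccentricity is 3, realized for instance by the pair D–A via D – E – K – A. So the diameter is 3.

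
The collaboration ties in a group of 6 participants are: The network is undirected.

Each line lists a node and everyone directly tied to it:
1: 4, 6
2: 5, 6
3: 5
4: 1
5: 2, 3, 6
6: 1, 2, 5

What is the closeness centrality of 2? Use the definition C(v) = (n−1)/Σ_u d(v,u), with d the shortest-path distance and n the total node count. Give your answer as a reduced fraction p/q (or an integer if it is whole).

Distances from 2: 1:2, 3:2, 4:3, 5:1, 6:1. Sum = 9.
n = 6, so closeness = 5/9.

5/9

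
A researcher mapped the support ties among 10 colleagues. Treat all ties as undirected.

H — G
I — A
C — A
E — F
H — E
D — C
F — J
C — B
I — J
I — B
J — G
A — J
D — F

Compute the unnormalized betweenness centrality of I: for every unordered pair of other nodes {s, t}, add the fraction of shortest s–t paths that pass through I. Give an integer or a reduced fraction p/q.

9/2

Pairs whose geodesics pass through I — F–B: 1/2; E–B: 1/2; H–B: 1; G–B: 1; J–B: 1; A–B: 1/2.
All other pairs contribute 0.
Summing the contributions gives betweenness(I) = 9/2.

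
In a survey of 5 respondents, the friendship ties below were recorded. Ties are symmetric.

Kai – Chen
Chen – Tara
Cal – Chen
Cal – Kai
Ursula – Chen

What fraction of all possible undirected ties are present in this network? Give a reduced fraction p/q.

There are 5 edges and 5 nodes, so the maximum possible is C(5,2) = 10.
Density = 5/10 = 1/2.

1/2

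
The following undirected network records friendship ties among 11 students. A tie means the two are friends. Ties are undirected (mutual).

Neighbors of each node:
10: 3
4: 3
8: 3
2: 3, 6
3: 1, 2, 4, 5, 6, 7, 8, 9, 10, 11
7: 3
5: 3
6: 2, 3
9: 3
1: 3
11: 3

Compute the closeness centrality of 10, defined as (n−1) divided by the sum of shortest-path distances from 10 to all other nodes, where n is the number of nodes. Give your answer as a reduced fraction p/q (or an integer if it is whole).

Distances from 10: 1:2, 2:2, 3:1, 4:2, 5:2, 6:2, 7:2, 8:2, 9:2, 11:2. Sum = 19.
n = 11, so closeness = 10/19.

10/19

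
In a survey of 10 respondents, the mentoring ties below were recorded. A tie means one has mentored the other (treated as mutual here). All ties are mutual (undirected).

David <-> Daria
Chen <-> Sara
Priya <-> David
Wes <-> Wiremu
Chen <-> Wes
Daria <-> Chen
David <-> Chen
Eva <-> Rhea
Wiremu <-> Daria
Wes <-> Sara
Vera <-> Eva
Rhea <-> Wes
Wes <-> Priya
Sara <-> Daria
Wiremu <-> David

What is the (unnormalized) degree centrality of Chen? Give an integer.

4

Chen is directly tied to Daria, David, Sara, and Wes. That is 4 neighbors, so the degree of Chen is 4.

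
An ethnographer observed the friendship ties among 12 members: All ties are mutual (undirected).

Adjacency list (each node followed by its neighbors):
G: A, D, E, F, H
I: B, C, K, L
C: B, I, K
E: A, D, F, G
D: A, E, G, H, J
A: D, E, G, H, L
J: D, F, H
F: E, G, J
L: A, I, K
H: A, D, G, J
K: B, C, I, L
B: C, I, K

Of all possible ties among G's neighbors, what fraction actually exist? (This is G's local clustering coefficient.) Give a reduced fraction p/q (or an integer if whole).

G's neighbors: A, D, E, F, and H (k = 5).
Possible neighbor pairs: C(5,2) = 10. Edges among them: A–D, A–E, A–H, D–E, D–H, E–F → e = 6.
Clustering(G) = 6/10 = 3/5.

3/5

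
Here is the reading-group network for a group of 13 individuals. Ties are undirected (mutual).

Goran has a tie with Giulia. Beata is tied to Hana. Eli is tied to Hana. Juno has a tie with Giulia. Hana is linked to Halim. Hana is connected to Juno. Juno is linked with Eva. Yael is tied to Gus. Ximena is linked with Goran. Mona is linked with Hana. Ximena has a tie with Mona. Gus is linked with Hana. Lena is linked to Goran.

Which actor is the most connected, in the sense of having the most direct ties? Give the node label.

Degrees — Beata:1, Eli:1, Eva:1, Giulia:2, Goran:3, Gus:2, Halim:1, Hana:6, Juno:3, Lena:1, Mona:2, Ximena:2, Yael:1.
The maximum is 6, attained only by Hana.

Hana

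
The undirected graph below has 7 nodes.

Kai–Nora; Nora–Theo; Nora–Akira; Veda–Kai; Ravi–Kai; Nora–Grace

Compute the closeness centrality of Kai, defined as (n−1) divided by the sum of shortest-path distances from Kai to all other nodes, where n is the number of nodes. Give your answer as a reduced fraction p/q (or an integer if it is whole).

Distances from Kai: Akira:2, Grace:2, Nora:1, Ravi:1, Theo:2, Veda:1. Sum = 9.
n = 7, so closeness = 6/9 = 2/3.

2/3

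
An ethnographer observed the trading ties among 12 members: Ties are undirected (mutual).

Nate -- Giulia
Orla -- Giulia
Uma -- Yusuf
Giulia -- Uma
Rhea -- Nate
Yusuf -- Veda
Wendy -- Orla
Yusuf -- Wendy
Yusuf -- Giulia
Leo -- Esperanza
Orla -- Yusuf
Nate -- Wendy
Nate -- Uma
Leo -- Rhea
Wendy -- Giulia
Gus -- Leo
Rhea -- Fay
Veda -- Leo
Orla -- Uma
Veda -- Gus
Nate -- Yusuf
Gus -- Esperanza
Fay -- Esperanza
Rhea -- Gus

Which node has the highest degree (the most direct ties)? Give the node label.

Degrees — Esperanza:3, Fay:2, Giulia:5, Gus:4, Leo:4, Nate:5, Orla:4, Rhea:4, Uma:4, Veda:3, Wendy:4, Yusuf:6.
The maximum is 6, attained only by Yusuf.

Yusuf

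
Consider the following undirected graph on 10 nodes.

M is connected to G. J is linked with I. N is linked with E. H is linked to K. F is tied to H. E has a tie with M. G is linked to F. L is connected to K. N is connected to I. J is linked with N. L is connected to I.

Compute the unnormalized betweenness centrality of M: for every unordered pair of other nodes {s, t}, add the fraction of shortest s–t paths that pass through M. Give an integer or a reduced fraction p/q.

15/2

Pairs whose geodesics pass through M — I–G: 1; H–E: 1; F–E: 1; F–N: 1; F–J: 1/2; G–E: 1; G–N: 1; G–J: 1.
All other pairs contribute 0.
Summing the contributions gives betweenness(M) = 15/2.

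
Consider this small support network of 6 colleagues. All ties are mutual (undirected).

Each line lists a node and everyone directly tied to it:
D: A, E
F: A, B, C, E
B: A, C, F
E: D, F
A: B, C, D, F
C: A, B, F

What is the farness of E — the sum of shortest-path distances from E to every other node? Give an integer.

8

Distances from E: A:2, B:2, C:2, D:1, F:1.
Sum = 2 + 2 + 2 + 1 + 1 = 8.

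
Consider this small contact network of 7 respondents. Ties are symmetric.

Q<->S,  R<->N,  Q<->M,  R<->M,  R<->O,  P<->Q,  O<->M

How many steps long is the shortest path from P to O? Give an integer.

One shortest route is P – Q – M – O, which uses 3 edges, and at distance 2 from P we only reach {M, S}, which does not include O. So d(P,O) = 3.

3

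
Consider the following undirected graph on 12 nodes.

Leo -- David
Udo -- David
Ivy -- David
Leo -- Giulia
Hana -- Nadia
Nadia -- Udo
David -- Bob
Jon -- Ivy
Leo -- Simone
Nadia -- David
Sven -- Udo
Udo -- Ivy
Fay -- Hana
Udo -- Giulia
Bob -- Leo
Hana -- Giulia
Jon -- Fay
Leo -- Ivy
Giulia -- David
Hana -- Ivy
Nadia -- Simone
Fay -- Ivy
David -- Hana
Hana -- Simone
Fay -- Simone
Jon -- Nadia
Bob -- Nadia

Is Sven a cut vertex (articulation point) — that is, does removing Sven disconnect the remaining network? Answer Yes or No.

Even without Sven, every remaining node can still reach every other (the residual graph is connected), so Sven is not a cut vertex.

No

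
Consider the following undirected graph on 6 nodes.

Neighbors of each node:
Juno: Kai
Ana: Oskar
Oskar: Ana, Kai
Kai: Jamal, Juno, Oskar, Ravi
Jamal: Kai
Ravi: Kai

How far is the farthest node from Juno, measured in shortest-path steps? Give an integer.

Distances from Juno: Ana:3, Jamal:2, Kai:1, Oskar:2, Ravi:2.
The largest is 3 (to Ana), so the eccentricity of Juno is 3.

3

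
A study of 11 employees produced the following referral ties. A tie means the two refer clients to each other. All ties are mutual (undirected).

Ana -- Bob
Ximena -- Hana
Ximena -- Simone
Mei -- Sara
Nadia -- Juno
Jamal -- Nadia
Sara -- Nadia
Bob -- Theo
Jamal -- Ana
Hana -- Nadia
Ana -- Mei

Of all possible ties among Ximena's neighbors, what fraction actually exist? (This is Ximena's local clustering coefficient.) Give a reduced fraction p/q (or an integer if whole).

Ximena's neighbors: Hana and Simone (k = 2).
Possible neighbor pairs: C(2,2) = 1. Edges among them: none → e = 0.
Clustering(Ximena) = 0/1.

0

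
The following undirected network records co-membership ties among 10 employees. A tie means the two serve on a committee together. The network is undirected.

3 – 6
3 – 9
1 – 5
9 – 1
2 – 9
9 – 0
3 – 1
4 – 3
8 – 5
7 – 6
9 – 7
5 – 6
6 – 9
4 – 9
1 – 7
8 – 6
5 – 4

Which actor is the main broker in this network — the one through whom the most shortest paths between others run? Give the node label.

Unnormalized betweenness of each node: 0:0, 1:13/6, 2:0, 3:11/12, 4:4/3, 5:35/12, 6:43/6, 7:1/4, 8:0, 9:69/4.
9 has the largest value, 69/4, making it the main broker — the node through which the most shortest paths run.

9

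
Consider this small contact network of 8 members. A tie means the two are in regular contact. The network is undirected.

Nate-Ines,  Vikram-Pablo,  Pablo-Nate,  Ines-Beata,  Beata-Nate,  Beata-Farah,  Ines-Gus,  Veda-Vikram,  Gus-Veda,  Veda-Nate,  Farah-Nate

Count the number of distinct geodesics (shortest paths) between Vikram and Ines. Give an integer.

3

The shortest distance is 3. The length-3 paths are: Vikram–Pablo–Nate–Ines; Vikram–Veda–Nate–Ines; Vikram–Veda–Gus–Ines.
That gives 3 distinct shortest paths.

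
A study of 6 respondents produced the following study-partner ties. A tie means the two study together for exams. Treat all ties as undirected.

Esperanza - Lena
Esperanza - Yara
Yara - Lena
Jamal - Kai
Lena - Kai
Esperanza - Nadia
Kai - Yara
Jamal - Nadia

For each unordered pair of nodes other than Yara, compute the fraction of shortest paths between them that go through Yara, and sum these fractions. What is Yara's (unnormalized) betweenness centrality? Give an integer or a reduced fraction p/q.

1/2

Pairs whose geodesics pass through Yara — Kai–Esperanza: 1/2.
All other pairs contribute 0.
Summing the contributions gives betweenness(Yara) = 1/2.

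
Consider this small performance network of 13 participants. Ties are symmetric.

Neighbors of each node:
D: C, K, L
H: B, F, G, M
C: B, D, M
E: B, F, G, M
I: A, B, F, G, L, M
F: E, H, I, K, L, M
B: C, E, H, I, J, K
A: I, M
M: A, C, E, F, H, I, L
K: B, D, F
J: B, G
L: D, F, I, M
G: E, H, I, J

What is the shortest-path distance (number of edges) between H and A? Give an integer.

2

One shortest route is H – M – A, which uses 2 edges, and H and A are not directly tied, so nothing shorter exists. So d(H,A) = 2.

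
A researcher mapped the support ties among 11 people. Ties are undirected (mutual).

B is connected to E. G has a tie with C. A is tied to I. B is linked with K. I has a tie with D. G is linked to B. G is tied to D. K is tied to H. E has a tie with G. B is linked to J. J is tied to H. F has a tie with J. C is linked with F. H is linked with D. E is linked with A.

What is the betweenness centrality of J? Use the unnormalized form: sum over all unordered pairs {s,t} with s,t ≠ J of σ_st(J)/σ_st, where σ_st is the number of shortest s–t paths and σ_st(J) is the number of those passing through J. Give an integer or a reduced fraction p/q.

Pairs whose geodesics pass through J — E–H: 1/3; E–F: 1/2; B–H: 1/2; B–F: 1; K–F: 2/2; H–F: 1; H–C: 1/2; F–D: 1/2; F–I: 1/2; F–A: 1/2.
All other pairs contribute 0.
Summing the contributions gives betweenness(J) = 19/3.

19/3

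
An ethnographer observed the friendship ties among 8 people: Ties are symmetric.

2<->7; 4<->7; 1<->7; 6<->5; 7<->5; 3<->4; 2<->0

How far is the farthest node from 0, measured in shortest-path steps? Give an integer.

4

Distances from 0: 1:3, 2:1, 3:4, 4:3, 5:3, 6:4, 7:2.
The largest is 4 (to 3 and 6), so the eccentricity of 0 is 4.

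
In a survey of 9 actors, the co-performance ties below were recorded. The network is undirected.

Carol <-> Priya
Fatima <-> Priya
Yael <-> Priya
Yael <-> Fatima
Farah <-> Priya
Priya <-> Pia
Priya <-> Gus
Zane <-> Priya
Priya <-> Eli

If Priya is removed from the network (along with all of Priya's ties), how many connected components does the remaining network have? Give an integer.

Without Priya, the remaining ties split the others into: {Fatima, Yael}; {Farah}; {Eli}; {Gus}; {Zane}; {Carol}; {Pia}.
That's 7 separate components.

7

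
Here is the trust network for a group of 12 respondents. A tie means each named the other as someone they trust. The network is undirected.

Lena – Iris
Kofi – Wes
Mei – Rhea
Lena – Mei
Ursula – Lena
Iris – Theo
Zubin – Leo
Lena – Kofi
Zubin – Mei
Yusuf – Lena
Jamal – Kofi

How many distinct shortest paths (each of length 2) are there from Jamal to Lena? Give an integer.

1

The shortest distance is 2, and the only length-2 path is Jamal–Kofi–Lena. So there is exactly 1 shortest path.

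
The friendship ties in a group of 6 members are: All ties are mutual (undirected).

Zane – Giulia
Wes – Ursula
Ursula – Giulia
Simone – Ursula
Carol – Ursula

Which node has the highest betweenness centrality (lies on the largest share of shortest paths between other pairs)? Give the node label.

Unnormalized betweenness of each node: Carol:0, Giulia:4, Simone:0, Ursula:9, Wes:0, Zane:0.
Ursula has the largest value, 9, making it the main broker — the node through which the most shortest paths run.

Ursula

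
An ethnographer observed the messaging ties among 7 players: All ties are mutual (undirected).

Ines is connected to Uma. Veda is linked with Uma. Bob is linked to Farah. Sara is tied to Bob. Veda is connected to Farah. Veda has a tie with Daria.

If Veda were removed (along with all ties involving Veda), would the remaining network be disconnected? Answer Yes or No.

Yes

Removing Veda leaves {Bob, Farah, and Sara} with no path to {Daria}, so the network splits into 3 components. Veda is a cut vertex.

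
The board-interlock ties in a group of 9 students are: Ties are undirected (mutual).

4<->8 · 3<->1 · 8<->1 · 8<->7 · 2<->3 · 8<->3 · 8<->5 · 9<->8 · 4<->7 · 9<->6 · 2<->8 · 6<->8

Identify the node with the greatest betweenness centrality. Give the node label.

8

Unnormalized betweenness of each node: 1:0, 2:0, 3:1/2, 4:0, 5:0, 6:0, 7:0, 8:47/2, 9:0.
8 has the largest value, 47/2, making it the main broker — the node through which the most shortest paths run.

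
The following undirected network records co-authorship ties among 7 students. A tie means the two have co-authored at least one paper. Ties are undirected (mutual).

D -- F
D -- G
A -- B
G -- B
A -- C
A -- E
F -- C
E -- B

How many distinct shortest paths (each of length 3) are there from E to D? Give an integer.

The shortest distance is 3, and the only length-3 path is E–B–G–D. So there is exactly 1 shortest path.

1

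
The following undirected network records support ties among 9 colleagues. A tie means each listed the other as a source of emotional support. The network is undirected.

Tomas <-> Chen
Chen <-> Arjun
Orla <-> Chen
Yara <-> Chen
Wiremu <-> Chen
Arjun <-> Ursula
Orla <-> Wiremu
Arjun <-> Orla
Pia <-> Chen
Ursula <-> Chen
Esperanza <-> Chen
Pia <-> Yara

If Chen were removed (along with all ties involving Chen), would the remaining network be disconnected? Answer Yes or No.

Yes

Removing Chen leaves {Arjun, Orla, Ursula, and Wiremu} with no path to {Esperanza}, so the network splits into 4 components. Chen is a cut vertex.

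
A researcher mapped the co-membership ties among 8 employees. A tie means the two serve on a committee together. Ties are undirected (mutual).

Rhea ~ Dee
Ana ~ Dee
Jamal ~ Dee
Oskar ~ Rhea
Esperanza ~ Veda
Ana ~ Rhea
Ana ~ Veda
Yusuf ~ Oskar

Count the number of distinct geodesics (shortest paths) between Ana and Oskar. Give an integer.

1

The shortest distance is 2, and the only length-2 path is Ana–Rhea–Oskar. So there is exactly 1 shortest path.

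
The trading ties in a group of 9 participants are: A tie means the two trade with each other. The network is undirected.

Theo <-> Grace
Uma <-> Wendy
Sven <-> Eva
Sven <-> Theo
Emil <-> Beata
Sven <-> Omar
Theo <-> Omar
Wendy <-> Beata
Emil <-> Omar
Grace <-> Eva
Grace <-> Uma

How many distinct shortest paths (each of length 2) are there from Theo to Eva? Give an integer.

2

The shortest distance is 2. The length-2 paths are: Theo–Grace–Eva; Theo–Sven–Eva.
That gives 2 distinct shortest paths.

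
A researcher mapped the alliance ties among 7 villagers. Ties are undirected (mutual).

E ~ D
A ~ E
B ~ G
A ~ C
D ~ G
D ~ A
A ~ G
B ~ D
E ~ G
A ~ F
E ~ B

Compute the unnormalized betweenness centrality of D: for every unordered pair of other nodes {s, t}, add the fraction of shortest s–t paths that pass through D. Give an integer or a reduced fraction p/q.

Pairs whose geodesics pass through D — A–B: 1/3; B–C: 1/3; B–F: 1/3.
All other pairs contribute 0.
Summing the contributions gives betweenness(D) = 1.

1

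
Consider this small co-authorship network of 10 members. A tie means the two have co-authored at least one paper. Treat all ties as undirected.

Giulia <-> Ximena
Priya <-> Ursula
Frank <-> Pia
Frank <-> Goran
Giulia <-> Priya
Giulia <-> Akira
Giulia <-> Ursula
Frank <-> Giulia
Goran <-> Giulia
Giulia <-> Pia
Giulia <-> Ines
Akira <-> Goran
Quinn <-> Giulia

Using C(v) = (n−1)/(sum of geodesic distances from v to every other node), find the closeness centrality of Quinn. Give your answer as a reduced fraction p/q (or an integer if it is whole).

9/17

Distances from Quinn: Akira:2, Frank:2, Giulia:1, Goran:2, Ines:2, Pia:2, Priya:2, Ursula:2, Ximena:2. Sum = 17.
n = 10, so closeness = 9/17.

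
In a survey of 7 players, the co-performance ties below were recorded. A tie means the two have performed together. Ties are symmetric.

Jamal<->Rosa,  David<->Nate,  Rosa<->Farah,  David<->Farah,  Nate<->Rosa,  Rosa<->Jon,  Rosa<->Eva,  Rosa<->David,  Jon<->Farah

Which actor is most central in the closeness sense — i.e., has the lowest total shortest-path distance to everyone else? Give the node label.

Rosa

Farness (sum of distances to all others) for each node — David:9, Eva:11, Farah:9, Jamal:11, Jon:10, Nate:10, Rosa:6.
The smallest farness is 6, for Rosa, so Rosa has the highest closeness.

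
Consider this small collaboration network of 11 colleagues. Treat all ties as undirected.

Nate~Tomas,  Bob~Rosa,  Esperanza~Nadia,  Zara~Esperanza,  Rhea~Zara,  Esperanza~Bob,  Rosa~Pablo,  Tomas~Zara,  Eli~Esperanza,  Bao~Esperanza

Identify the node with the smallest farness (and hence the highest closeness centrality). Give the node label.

Farness (sum of distances to all others) for each node — Bao:26, Bob:22, Eli:26, Esperanza:17, Nadia:26, Nate:36, Pablo:38, Rhea:29, Rosa:29, Tomas:27, Zara:20.
The smallest farness is 17, for Esperanza, so Esperanza has the highest closeness.

Esperanza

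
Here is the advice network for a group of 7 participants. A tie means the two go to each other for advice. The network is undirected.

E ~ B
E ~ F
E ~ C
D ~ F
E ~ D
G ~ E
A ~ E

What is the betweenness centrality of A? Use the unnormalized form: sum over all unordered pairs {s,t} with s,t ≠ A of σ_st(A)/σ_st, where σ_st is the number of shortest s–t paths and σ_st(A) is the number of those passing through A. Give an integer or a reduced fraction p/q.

0

No shortest path between any pair of other nodes passes through A.
Summing the contributions gives betweenness(A) = 0.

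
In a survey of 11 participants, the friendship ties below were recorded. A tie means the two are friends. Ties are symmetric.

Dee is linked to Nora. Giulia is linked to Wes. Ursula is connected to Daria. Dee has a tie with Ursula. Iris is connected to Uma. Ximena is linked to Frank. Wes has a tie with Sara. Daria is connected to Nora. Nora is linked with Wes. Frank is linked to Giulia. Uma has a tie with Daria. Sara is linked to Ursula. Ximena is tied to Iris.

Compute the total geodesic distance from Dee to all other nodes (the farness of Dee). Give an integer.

27

Distances from Dee: Daria:2, Frank:4, Giulia:3, Iris:4, Nora:1, Sara:2, Uma:3, Ursula:1, Wes:2, Ximena:5.
Sum = 2 + 4 + 3 + 4 + 1 + 2 + 3 + 1 + 2 + 5 = 27.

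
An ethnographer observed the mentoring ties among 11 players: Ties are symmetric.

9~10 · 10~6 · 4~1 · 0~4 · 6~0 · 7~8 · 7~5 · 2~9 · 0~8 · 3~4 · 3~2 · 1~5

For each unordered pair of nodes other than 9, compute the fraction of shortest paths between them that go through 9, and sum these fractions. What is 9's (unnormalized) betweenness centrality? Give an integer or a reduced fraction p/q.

Pairs whose geodesics pass through 9 — 3–10: 1; 6–2: 1; 10–2: 1.
All other pairs contribute 0.
Summing the contributions gives betweenness(9) = 3.

3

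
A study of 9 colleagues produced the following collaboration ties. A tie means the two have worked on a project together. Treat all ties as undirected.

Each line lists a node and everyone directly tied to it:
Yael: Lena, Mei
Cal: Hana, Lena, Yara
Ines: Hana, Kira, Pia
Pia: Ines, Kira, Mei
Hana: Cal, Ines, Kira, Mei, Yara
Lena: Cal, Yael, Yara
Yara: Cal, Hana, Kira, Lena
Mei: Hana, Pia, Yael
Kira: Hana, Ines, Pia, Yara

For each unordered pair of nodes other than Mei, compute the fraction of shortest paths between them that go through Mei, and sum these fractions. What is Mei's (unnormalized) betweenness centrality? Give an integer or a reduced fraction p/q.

19/4

Pairs whose geodesics pass through Mei — Lena–Pia: 1/2; Kira–Yael: 2/3; Ines–Yael: 2/2; Pia–Yael: 1; Pia–Cal: 1/4; Pia–Hana: 1/3; Yael–Hana: 1.
All other pairs contribute 0.
Summing the contributions gives betweenness(Mei) = 19/4.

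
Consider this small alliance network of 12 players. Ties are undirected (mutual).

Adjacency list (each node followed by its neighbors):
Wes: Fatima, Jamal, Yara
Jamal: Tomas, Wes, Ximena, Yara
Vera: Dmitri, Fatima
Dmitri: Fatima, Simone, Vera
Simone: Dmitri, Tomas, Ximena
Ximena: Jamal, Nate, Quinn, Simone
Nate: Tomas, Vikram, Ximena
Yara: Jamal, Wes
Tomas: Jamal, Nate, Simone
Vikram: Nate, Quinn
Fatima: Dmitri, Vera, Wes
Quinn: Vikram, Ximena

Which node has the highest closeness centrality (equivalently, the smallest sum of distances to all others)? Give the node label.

Farness (sum of distances to all others) for each node — Dmitri:25, Fatima:28, Jamal:21, Nate:26, Quinn:28, Simone:22, Tomas:22, Vera:31, Vikram:34, Wes:24, Ximena:20, Yara:27.
The smallest farness is 20, for Ximena, so Ximena has the highest closeness.

Ximena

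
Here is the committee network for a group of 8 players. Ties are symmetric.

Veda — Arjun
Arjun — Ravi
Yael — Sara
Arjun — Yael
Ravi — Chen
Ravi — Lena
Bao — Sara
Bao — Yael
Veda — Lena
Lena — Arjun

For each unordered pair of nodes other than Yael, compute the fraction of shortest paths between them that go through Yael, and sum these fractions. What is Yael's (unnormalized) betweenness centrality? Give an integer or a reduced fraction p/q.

Pairs whose geodesics pass through Yael — Veda–Sara: 1; Veda–Bao: 1; Lena–Sara: 1; Lena–Bao: 1; Sara–Arjun: 1; Sara–Chen: 1; Sara–Ravi: 1; Bao–Arjun: 1; Bao–Chen: 1; Bao–Ravi: 1.
All other pairs contribute 0.
Summing the contributions gives betweenness(Yael) = 10.

10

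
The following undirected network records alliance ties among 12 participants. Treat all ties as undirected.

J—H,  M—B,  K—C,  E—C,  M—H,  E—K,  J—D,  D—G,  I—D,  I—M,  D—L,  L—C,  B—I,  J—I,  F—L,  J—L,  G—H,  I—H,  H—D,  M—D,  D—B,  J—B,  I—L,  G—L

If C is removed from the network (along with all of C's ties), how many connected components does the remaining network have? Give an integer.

Without C, the remaining ties split the others into: {B, D, F, G, H, I, J, L, M}; {E, K}.
That's 2 separate components.

2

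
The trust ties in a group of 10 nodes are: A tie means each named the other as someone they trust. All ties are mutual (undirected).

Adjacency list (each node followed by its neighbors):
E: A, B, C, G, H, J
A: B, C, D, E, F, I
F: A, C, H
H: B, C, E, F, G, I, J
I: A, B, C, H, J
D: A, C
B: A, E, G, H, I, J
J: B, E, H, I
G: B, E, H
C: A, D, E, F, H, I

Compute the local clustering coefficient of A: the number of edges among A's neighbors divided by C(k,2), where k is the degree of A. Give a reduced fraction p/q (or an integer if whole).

2/5

A's neighbors: B, C, D, E, F, and I (k = 6).
Possible neighbor pairs: C(6,2) = 15. Edges among them: B–E, B–I, C–D, C–E, C–F, C–I → e = 6.
Clustering(A) = 6/15 = 2/5.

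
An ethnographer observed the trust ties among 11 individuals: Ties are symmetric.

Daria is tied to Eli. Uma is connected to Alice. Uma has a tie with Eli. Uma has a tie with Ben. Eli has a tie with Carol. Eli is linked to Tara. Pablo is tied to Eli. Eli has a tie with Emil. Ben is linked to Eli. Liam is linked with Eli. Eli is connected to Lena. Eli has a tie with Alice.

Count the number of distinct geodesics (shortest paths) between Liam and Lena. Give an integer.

The shortest distance is 2, and the only length-2 path is Liam–Eli–Lena. So there is exactly 1 shortest path.

1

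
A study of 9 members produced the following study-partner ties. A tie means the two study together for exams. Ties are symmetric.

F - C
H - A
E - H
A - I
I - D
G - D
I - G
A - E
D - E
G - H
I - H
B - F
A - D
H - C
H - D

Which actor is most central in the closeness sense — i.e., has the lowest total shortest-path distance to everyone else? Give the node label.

Farness (sum of distances to all others) for each node — A:15, B:26, C:14, D:14, E:16, F:19, G:16, H:11, I:15.
The smallest farness is 11, for H, so H has the highest closeness.

H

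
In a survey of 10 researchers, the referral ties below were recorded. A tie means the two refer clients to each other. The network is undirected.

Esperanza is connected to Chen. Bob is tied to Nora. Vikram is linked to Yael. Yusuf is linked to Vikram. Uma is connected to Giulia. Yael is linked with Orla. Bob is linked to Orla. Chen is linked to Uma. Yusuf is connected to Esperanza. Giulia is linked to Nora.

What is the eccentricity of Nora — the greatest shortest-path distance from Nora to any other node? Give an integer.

Distances from Nora: Bob:1, Chen:3, Esperanza:4, Giulia:1, Orla:2, Uma:2, Vikram:4, Yael:3, Yusuf:5.
The largest is 5 (to Yusuf), so the eccentricity of Nora is 5.

5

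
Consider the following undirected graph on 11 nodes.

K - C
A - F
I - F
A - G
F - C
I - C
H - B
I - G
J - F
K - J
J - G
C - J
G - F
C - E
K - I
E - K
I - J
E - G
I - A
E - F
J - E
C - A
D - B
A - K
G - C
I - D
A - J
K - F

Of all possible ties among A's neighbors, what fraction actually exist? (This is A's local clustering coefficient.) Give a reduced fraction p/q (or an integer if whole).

14/15

A's neighbors: C, F, G, I, J, and K (k = 6).
Possible neighbor pairs: C(6,2) = 15. Edges among them: C–F, C–G, C–I, C–J, C–K, F–G, F–I, F–J, F–K, G–I, G–J, I–J, I–K, J–K → e = 14.
Clustering(A) = 14/15.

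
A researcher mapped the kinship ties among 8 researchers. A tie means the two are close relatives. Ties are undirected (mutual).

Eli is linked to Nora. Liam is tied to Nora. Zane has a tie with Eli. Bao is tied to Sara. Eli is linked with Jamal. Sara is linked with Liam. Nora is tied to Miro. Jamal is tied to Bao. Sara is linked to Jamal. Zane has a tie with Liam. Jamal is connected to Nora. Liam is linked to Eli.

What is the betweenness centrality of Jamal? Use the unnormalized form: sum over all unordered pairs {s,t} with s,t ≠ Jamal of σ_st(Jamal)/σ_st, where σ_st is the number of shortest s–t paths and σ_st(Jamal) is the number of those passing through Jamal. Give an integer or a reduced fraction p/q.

5

Pairs whose geodesics pass through Jamal — Zane–Bao: 1/2; Miro–Sara: 1/2; Miro–Bao: 1; Sara–Eli: 1/2; Sara–Nora: 1/2; Eli–Bao: 1; Bao–Nora: 1.
All other pairs contribute 0.
Summing the contributions gives betweenness(Jamal) = 5.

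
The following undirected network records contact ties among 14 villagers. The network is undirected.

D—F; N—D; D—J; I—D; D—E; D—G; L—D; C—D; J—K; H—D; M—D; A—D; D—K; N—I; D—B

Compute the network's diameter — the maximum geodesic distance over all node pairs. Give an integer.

Eccentricity of each node (its greatest distance to any other): A:2, B:2, C:2, D:1, E:2, F:2, G:2, H:2, I:2, J:2, K:2, L:2, M:2, N:2.
The maximum eccentricity is 2, realized for instance by the pair H–L via H – D – L. So the diameter is 2.

2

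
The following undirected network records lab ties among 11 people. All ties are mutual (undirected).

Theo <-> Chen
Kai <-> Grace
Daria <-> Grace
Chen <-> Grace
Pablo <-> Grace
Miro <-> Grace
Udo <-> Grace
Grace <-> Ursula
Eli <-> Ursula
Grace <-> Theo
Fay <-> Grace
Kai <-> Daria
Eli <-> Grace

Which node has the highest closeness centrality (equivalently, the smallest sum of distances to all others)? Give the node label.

Farness (sum of distances to all others) for each node — Chen:18, Daria:18, Eli:18, Fay:19, Grace:10, Kai:18, Miro:19, Pablo:19, Theo:18, Udo:19, Ursula:18.
The smallest farness is 10, for Grace, so Grace has the highest closeness.

Grace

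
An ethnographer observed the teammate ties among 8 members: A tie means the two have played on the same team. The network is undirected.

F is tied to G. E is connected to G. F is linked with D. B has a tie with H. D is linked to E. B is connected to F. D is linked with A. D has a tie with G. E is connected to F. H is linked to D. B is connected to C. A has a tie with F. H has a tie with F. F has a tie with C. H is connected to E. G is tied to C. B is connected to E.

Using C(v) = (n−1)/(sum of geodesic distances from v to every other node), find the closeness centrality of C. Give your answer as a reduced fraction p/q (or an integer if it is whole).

Distances from C: A:2, B:1, D:2, E:2, F:1, G:1, H:2. Sum = 11.
n = 8, so closeness = 7/11.

7/11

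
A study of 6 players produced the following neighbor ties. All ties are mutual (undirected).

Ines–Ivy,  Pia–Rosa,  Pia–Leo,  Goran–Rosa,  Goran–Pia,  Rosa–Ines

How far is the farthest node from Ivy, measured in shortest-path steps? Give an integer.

4

Distances from Ivy: Goran:3, Ines:1, Leo:4, Pia:3, Rosa:2.
The largest is 4 (to Leo), so the eccentricity of Ivy is 4.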